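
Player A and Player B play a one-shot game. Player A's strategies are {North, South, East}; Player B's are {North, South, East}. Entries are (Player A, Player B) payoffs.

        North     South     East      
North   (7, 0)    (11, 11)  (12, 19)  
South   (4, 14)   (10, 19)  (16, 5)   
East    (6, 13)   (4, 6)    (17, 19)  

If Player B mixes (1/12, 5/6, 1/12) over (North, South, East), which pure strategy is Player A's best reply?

North

Player A's best reply maximizes expected payoff against the mix.
North: (1/12)·7 + (5/6)·11 + (1/12)·12 = 43/4
South: (1/12)·4 + (5/6)·10 + (1/12)·16 = 10
East: (1/12)·6 + (5/6)·4 + (1/12)·17 = 21/4
Highest expected payoff is 43/4, from North.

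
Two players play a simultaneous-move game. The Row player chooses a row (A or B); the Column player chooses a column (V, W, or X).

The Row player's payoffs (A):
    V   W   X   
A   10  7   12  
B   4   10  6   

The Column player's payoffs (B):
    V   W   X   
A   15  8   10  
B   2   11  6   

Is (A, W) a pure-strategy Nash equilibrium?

Holding the Column player at W: the Row player gets 7 from A but could get 10 by switching to B. The Row player has a profitable deviation.

No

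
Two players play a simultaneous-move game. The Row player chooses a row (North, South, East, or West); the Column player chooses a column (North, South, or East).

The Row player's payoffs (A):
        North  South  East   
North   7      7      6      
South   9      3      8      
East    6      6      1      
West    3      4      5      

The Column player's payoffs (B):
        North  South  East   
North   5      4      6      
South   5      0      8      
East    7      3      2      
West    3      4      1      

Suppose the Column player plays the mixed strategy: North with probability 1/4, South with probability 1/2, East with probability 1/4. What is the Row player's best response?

North

Compute the Row player's expected payoff from each pure strategy against the given mix.
North: (1/4)·7 + (1/2)·7 + (1/4)·6 = 27/4
South: (1/4)·9 + (1/2)·3 + (1/4)·8 = 23/4
East: (1/4)·6 + (1/2)·6 + (1/4)·1 = 19/4
West: (1/4)·3 + (1/2)·4 + (1/4)·5 = 4
Highest expected payoff is 27/4, from North.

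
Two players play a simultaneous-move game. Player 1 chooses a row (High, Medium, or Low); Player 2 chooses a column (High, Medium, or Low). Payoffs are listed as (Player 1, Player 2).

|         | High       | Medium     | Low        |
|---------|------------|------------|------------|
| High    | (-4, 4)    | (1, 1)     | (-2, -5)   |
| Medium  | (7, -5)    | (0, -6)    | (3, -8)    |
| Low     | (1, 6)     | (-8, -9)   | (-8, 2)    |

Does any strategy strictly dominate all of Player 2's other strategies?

Check whether one of Player 2's strategies beats all alternatives regardless of what the opponent does.
High strictly dominates: vs High: 4 > each of {1, -5}; vs Medium: -5 > each of {-6, -8}; vs Low: 6 > each of {-9, 2}.

High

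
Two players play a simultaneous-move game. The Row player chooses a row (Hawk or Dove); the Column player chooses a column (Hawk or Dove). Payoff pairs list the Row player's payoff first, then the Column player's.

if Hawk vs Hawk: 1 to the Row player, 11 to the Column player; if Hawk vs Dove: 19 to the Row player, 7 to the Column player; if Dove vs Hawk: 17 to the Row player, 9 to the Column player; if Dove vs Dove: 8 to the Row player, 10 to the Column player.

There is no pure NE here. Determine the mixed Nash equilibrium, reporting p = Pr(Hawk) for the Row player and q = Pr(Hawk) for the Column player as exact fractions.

In a mixed NE each player is indifferent between their pure strategies, so the opponent's mix sets the indifference.
The Column player indifferent between Hawk and Dove: p·11 + (1−p)·9 = p·7 + (1−p)·10 ⟹ 9 + 2p = 10 + (-3)p ⟹ p = 1/5.
The Row player indifferent between Hawk and Dove: q·1 + (1−q)·19 = q·17 + (1−q)·8 ⟹ 19 + (-18)q = 8 + 9q ⟹ q = 11/27.

p = 1/5, q = 11/27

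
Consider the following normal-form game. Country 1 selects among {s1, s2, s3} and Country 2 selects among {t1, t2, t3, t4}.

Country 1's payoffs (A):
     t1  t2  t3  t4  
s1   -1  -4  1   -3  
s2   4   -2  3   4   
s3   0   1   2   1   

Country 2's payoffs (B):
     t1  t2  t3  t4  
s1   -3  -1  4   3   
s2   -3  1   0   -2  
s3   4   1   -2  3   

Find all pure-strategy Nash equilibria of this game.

Check mutual best responses: a cell is a NE iff neither player can gain by unilaterally deviating.
Country 1's best responses — vs t1: s2 (payoff 4); vs t2: s3 (payoff 1); vs t3: s2 (payoff 3); vs t4: s2 (payoff 4).
Country 2's best responses — vs s1: t3 (payoff 4); vs s2: t2 (payoff 1); vs s3: t1 (payoff 4).
No cell has both players best-responding. For instance, Country 1's best reply to t2 is s3, but against s3 Country 2 prefers t1 over t2.

No pure-strategy Nash equilibrium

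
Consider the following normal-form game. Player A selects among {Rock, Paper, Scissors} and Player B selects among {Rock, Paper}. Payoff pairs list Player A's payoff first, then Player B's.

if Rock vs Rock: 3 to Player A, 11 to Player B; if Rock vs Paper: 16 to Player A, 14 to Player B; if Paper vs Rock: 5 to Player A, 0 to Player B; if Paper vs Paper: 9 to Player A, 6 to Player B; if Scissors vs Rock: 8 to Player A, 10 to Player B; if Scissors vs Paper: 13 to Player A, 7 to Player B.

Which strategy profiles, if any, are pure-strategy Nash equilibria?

Find each player's best response to every opponent strategy; NE are the intersections.
Player A's best responses — vs Rock: Scissors (payoff 8); vs Paper: Rock (payoff 16).
Player B's best responses — vs Rock: Paper (payoff 14); vs Paper: Paper (payoff 6); vs Scissors: Rock (payoff 10).
Mutual best responses occur at (Rock, Paper) and (Scissors, Rock); at each, neither player gains by switching.

(Rock, Paper) and (Scissors, Rock)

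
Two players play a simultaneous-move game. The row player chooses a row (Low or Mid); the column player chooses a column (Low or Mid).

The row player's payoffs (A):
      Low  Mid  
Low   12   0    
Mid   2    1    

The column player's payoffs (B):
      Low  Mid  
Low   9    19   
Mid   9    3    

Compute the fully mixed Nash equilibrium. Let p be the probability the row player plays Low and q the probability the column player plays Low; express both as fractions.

p = 3/8, q = 1/11

In a mixed NE each player is indifferent between their pure strategies, so the opponent's mix sets the indifference.
The column player indifferent between Low and Mid: p·9 + (1−p)·9 = p·19 + (1−p)·3 ⟹ 9 + 0p = 3 + 16p ⟹ p = 3/8.
The row player indifferent between Low and Mid: q·12 + (1−q)·0 = q·2 + (1−q)·1 ⟹ 0 + 12q = 1 + 1q ⟹ q = 1/11.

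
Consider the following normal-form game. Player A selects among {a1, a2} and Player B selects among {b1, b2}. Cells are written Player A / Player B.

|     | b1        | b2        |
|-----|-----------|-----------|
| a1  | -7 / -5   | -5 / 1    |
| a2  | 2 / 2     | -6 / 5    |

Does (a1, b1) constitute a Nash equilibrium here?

Holding Player B at b1: Player A gets -7 from a1 but could get 2 by switching to a2. Player A has a profitable deviation.

No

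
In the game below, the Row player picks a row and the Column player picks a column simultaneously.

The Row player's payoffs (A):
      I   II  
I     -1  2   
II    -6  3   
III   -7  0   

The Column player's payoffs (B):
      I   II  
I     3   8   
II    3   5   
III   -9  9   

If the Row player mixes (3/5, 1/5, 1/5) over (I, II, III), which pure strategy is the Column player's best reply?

The Column player's best reply maximizes expected payoff against the mix.
I: (3/5)·3 + (1/5)·3 + (1/5)·(-9) = 3/5
II: (3/5)·8 + (1/5)·5 + (1/5)·9 = 38/5
Highest expected payoff is 38/5, from II.

II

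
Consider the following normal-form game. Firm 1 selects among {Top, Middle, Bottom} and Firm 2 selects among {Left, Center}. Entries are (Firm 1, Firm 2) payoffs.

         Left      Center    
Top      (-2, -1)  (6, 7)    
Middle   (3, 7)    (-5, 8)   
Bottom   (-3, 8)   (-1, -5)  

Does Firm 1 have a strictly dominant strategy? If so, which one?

None

Check whether one of Firm 1's strategies beats all alternatives regardless of what the opponent does.
Top is not dominant: against Left, Middle gives 3 > -2.
Middle is not dominant: against Center, Top gives 6 > -5.
Bottom is not dominant: against Left, Top gives -2 > -3.
No single strategy is best against every opponent action.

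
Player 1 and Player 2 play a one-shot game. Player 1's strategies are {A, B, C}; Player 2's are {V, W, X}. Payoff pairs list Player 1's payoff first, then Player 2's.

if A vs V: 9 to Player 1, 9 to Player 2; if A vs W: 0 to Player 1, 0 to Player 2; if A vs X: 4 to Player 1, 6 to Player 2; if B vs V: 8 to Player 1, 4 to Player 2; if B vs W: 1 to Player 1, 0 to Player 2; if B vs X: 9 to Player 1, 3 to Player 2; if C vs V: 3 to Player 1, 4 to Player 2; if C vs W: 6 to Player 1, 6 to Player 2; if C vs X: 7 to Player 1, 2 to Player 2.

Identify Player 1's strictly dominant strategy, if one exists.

Check whether one of Player 1's strategies beats all alternatives regardless of what the opponent does.
A is not dominant: against W, B gives 1 > 0.
B is not dominant: against V, A gives 9 > 8.
C is not dominant: against V, A gives 9 > 3.
No single strategy is best against every opponent action.

None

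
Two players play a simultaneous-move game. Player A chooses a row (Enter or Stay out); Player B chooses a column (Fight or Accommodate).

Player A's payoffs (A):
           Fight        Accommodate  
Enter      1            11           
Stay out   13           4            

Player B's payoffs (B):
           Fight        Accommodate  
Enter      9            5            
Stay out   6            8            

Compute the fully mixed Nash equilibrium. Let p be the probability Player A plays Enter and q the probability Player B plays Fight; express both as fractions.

p = 1/3, q = 7/19

In a mixed NE each player is indifferent between their pure strategies, so the opponent's mix sets the indifference.
Player B indifferent between Fight and Accommodate: p·9 + (1−p)·6 = p·5 + (1−p)·8 ⟹ 6 + 3p = 8 + (-3)p ⟹ p = 1/3.
Player A indifferent between Enter and Stay out: q·1 + (1−q)·11 = q·13 + (1−q)·4 ⟹ 11 + (-10)q = 4 + 9q ⟹ q = 7/19.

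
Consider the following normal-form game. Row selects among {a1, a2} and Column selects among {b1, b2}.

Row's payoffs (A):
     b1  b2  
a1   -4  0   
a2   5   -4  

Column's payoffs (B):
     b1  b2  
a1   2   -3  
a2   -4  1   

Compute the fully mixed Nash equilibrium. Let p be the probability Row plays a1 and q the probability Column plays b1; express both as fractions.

p = 1/2, q = 4/13

In a mixed NE each player is indifferent between their pure strategies, so the opponent's mix sets the indifference.
Column indifferent between b1 and b2: p·2 + (1−p)·(-4) = p·(-3) + (1−p)·1 ⟹ (-4) + 6p = 1 + (-4)p ⟹ p = 1/2.
Row indifferent between a1 and a2: q·(-4) + (1−q)·0 = q·5 + (1−q)·(-4) ⟹ 0 + (-4)q = (-4) + 9q ⟹ q = 4/13.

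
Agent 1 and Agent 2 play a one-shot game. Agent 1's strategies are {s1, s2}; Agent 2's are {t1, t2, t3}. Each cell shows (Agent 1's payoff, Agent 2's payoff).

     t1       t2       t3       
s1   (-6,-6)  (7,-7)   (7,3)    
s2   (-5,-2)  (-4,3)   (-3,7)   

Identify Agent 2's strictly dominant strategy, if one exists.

t3

Check whether one of Agent 2's strategies beats all alternatives regardless of what the opponent does.
t3 strictly dominates: vs s1: 3 > each of {-6, -7}; vs s2: 7 > each of {-2, 3}.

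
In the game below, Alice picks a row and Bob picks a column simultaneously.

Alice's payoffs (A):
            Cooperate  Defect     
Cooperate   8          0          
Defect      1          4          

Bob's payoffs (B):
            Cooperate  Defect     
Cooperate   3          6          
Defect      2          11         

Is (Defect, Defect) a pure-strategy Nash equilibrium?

Yes

Holding Bob at Defect: Alice gets 4 from Defect, versus 0 from Cooperate. No profitable deviation for Alice.
Holding Alice at Defect: Bob gets 11 from Defect, versus 2 from Cooperate. No profitable deviation for Bob either.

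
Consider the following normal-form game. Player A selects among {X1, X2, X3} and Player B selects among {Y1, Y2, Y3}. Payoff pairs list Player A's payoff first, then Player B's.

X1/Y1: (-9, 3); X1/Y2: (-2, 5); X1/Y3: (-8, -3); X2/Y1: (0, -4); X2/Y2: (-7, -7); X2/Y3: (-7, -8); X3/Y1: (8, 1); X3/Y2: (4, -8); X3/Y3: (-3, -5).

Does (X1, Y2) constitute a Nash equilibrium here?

Holding Player B at Y2: Player A gets -2 from X1 but could get 4 by switching to X3. Player A has a profitable deviation.

No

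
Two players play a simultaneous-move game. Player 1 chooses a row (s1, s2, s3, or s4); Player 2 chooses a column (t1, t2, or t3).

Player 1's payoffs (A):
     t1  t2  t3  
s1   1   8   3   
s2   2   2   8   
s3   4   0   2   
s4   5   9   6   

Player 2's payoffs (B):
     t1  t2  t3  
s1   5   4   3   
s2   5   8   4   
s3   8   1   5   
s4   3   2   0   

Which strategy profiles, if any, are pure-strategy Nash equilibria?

(s4, t1)

Check mutual best responses: a cell is a NE iff neither player can gain by unilaterally deviating.
Player 1's best responses — vs t1: s4 (payoff 5); vs t2: s4 (payoff 9); vs t3: s2 (payoff 8).
Player 2's best responses — vs s1: t1 (payoff 5); vs s2: t2 (payoff 8); vs s3: t1 (payoff 8); vs s4: t1 (payoff 3).
The only mutual best response is (s4, t1); neither player gains by switching there.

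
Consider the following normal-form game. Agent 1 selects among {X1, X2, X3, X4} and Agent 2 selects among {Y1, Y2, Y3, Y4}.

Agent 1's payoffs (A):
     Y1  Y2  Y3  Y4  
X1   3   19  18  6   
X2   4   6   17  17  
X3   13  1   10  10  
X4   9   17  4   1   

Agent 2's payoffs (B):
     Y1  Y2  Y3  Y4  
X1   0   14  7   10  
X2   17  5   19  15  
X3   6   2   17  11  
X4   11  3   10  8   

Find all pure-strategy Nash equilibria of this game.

A profile is a Nash equilibrium when each player is best-responding to the other.
Agent 1's best responses — vs Y1: X3 (payoff 13); vs Y2: X1 (payoff 19); vs Y3: X1 (payoff 18); vs Y4: X2 (payoff 17).
Agent 2's best responses — vs X1: Y2 (payoff 14); vs X2: Y3 (payoff 19); vs X3: Y3 (payoff 17); vs X4: Y1 (payoff 11).
The only mutual best response is (X1, Y2); neither player gains by switching there.

(X1, Y2)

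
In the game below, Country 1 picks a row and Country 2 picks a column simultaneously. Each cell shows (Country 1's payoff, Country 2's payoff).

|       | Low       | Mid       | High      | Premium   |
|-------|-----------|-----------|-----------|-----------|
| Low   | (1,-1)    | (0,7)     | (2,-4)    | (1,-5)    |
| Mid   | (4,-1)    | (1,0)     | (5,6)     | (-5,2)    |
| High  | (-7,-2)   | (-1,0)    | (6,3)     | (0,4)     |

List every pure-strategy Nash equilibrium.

No pure-strategy Nash equilibrium

Find each player's best response to every opponent strategy; NE are the intersections.
Country 1's best responses — vs Low: Mid (payoff 4); vs Mid: Mid (payoff 1); vs High: High (payoff 6); vs Premium: Low (payoff 1).
Country 2's best responses — vs Low: Mid (payoff 7); vs Mid: High (payoff 6); vs High: Premium (payoff 4).
No cell has both players best-responding. For instance, Country 1's best reply to Mid is Mid, but against Mid Country 2 prefers High over Mid.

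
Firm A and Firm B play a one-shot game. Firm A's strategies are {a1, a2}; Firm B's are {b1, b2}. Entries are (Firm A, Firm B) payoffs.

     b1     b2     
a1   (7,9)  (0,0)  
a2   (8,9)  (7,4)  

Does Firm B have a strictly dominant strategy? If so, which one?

A strategy is strictly dominant if it gives Firm B a strictly higher payoff than every other strategy, against every choice by the opponent.
b1 strictly dominates: vs a1: 9 > 0; vs a2: 9 > 4.

b1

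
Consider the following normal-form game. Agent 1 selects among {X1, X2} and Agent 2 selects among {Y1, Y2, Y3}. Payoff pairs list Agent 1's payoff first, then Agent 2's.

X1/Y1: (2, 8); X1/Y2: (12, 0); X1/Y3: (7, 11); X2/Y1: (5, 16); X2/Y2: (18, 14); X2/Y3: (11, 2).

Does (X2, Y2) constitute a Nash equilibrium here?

No

Holding Agent 2 at Y2: Agent 1 gets 18 from X2, versus 12 from X1. No profitable deviation for Agent 1.
Holding Agent 1 at X2: Agent 2 gets 14 from Y2 but could get 16 by switching to Y1. Agent 2 has a profitable deviation.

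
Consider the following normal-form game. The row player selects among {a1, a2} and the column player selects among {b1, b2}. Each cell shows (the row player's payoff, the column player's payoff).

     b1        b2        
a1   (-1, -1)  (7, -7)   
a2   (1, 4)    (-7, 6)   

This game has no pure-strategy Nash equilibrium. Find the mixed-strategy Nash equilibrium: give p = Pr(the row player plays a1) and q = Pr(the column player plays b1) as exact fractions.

In a mixed NE each player is indifferent between their pure strategies, so the opponent's mix sets the indifference.
The column player indifferent between b1 and b2: p·(-1) + (1−p)·4 = p·(-7) + (1−p)·6 ⟹ 4 + (-5)p = 6 + (-13)p ⟹ p = 1/4.
The row player indifferent between a1 and a2: q·(-1) + (1−q)·7 = q·1 + (1−q)·(-7) ⟹ 7 + (-8)q = (-7) + 8q ⟹ q = 7/8.

p = 1/4, q = 7/8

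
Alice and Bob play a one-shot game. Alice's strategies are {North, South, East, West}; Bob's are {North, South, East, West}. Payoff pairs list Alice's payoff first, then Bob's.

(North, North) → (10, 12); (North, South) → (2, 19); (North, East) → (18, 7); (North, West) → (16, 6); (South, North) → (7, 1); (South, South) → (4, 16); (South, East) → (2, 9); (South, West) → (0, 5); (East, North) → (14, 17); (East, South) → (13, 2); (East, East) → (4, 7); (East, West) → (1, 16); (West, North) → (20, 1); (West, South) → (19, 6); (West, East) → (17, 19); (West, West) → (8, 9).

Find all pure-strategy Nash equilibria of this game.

None

Check mutual best responses: a cell is a NE iff neither player can gain by unilaterally deviating.
Alice's best responses — vs North: West (payoff 20); vs South: West (payoff 19); vs East: North (payoff 18); vs West: North (payoff 16).
Bob's best responses — vs North: South (payoff 19); vs South: South (payoff 16); vs East: North (payoff 17); vs West: East (payoff 19).
No cell has both players best-responding. For instance, Alice's best reply to North is West, but against West Bob prefers East over North.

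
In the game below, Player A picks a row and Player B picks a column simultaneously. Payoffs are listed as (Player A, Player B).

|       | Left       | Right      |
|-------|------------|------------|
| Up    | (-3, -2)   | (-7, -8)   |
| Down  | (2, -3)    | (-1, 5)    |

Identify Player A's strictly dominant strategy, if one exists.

A strategy is strictly dominant if it gives Player A a strictly higher payoff than every other strategy, against every choice by the opponent.
Down strictly dominates: vs Left: 2 > -3; vs Right: -1 > -7.

Down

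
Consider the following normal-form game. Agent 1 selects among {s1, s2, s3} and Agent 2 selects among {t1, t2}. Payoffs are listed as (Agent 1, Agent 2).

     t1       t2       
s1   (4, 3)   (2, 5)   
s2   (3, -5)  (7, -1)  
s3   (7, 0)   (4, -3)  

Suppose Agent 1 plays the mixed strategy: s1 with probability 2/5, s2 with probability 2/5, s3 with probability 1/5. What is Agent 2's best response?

t2

Agent 2's best reply maximizes expected payoff against the mix.
t1: (2/5)·3 + (2/5)·(-5) + (1/5)·0 = -4/5
t2: (2/5)·5 + (2/5)·(-1) + (1/5)·(-3) = 1
Highest expected payoff is 1, from t2.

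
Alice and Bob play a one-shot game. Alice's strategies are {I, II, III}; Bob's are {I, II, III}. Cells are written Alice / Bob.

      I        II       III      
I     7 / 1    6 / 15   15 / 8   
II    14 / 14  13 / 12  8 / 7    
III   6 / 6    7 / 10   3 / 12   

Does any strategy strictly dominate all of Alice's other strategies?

No strictly dominant strategy

A strategy is strictly dominant if it gives Alice a strictly higher payoff than every other strategy, against every choice by the opponent.
I is not dominant: against I, II gives 14 > 7.
II is not dominant: against III, I gives 15 > 8.
III is not dominant: against I, I gives 7 > 6.
No single strategy is best against every opponent action.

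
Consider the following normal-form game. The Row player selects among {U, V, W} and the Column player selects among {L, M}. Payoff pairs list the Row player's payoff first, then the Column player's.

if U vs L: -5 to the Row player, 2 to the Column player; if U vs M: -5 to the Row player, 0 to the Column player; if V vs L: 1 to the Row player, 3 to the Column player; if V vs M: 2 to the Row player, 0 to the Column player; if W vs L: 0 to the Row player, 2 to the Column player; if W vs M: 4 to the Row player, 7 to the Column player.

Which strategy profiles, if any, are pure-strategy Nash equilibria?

Find each player's best response to every opponent strategy; NE are the intersections.
The Row player's best responses — vs L: V (payoff 1); vs M: W (payoff 4).
The Column player's best responses — vs U: L (payoff 2); vs V: L (payoff 3); vs W: M (payoff 7).
Mutual best responses occur at (V, L) and (W, M); at each, neither player gains by switching.

(V, L) and (W, M)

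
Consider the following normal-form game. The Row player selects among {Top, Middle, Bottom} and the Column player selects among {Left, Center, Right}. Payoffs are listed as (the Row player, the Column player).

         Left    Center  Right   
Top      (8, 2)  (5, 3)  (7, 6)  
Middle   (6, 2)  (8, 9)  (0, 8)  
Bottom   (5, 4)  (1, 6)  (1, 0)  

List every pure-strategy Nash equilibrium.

(Top, Right) and (Middle, Center)

A profile is a Nash equilibrium when each player is best-responding to the other.
The Row player's best responses — vs Left: Top (payoff 8); vs Center: Middle (payoff 8); vs Right: Top (payoff 7).
The Column player's best responses — vs Top: Right (payoff 6); vs Middle: Center (payoff 9); vs Bottom: Center (payoff 6).
Mutual best responses occur at (Top, Right) and (Middle, Center); at each, neither player gains by switching.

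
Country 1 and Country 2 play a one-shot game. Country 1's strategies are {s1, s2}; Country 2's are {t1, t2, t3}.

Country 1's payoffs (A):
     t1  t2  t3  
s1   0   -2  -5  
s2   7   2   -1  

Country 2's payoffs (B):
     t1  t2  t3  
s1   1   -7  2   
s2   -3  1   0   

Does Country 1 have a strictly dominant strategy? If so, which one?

s2

A strategy is strictly dominant if it gives Country 1 a strictly higher payoff than every other strategy, against every choice by the opponent.
s2 strictly dominates: vs t1: 7 > 0; vs t2: 2 > -2; vs t3: -1 > -5.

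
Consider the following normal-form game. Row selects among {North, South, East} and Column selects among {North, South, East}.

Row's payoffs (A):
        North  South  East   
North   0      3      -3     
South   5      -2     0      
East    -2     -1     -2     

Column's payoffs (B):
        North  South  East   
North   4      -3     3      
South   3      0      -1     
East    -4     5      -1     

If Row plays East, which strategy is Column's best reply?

South

With Row fixed at East, Column's payoffs are: North → -4, South → 5, East → -1.
The maximum is 5, achieved by South.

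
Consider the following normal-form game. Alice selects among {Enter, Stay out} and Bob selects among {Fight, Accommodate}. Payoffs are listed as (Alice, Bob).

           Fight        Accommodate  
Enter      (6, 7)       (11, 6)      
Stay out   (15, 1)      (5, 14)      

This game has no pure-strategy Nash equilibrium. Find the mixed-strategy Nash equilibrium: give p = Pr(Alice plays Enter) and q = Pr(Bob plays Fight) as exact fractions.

p = 13/14, q = 2/5

Each player's mixing probability is pinned down by making the *other* player indifferent.
Bob indifferent between Fight and Accommodate: p·7 + (1−p)·1 = p·6 + (1−p)·14 ⟹ 1 + 6p = 14 + (-8)p ⟹ p = 13/14.
Alice indifferent between Enter and Stay out: q·6 + (1−q)·11 = q·15 + (1−q)·5 ⟹ 11 + (-5)q = 5 + 10q ⟹ q = 2/5.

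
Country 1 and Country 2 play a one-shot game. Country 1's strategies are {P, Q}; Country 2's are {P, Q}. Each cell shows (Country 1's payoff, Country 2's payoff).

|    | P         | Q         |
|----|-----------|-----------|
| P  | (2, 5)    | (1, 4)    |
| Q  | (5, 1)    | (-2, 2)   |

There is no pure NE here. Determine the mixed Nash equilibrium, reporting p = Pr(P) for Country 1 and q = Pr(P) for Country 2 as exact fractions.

In a mixed NE each player is indifferent between their pure strategies, so the opponent's mix sets the indifference.
Country 2 indifferent between P and Q: p·5 + (1−p)·1 = p·4 + (1−p)·2 ⟹ 1 + 4p = 2 + 2p ⟹ p = 1/2.
Country 1 indifferent between P and Q: q·2 + (1−q)·1 = q·5 + (1−q)·(-2) ⟹ 1 + 1q = (-2) + 7q ⟹ q = 1/2.

p = 1/2, q = 1/2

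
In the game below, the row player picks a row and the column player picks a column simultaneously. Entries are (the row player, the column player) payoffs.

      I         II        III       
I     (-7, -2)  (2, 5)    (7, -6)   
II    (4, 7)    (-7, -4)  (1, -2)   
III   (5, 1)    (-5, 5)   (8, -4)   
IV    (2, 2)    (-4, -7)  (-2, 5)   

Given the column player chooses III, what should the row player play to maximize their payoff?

With the column player fixed at III, the row player's payoffs are: I → 7, II → 1, III → 8, IV → -2.
The maximum is 8, achieved by III.

III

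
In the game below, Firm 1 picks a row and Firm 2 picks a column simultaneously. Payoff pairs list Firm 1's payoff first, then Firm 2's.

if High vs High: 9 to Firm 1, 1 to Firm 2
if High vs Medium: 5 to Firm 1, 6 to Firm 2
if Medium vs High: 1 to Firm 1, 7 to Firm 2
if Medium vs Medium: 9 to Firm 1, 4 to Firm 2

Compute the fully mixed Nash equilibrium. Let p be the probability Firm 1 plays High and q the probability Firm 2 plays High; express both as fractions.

In a mixed NE each player is indifferent between their pure strategies, so the opponent's mix sets the indifference.
Firm 2 indifferent between High and Medium: p·1 + (1−p)·7 = p·6 + (1−p)·4 ⟹ 7 + (-6)p = 4 + 2p ⟹ p = 3/8.
Firm 1 indifferent between High and Medium: q·9 + (1−q)·5 = q·1 + (1−q)·9 ⟹ 5 + 4q = 9 + (-8)q ⟹ q = 1/3.

p = 3/8, q = 1/3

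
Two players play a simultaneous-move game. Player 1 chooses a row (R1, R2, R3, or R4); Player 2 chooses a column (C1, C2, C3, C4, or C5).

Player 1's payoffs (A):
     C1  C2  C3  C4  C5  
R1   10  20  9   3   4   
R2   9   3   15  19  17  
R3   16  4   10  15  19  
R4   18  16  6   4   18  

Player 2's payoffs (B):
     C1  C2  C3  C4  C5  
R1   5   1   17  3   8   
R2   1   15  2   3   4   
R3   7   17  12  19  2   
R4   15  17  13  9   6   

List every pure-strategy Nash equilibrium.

A profile is a Nash equilibrium when each player is best-responding to the other.
Player 1's best responses — vs C1: R4 (payoff 18); vs C2: R1 (payoff 20); vs C3: R2 (payoff 15); vs C4: R2 (payoff 19); vs C5: R3 (payoff 19).
Player 2's best responses — vs R1: C3 (payoff 17); vs R2: C2 (payoff 15); vs R3: C4 (payoff 19); vs R4: C2 (payoff 17).
No cell has both players best-responding. For instance, Player 1's best reply to C4 is R2, but against R2 Player 2 prefers C2 over C4.

None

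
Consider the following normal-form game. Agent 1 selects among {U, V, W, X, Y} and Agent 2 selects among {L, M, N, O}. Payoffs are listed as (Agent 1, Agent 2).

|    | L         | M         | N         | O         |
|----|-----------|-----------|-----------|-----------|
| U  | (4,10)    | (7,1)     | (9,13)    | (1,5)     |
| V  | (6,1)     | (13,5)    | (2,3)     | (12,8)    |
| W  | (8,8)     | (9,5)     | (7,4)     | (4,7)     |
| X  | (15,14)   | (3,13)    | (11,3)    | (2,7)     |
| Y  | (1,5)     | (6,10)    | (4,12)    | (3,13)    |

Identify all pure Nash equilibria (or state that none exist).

A profile is a Nash equilibrium when each player is best-responding to the other.
Agent 1's best responses — vs L: X (payoff 15); vs M: V (payoff 13); vs N: X (payoff 11); vs O: V (payoff 12).
Agent 2's best responses — vs U: N (payoff 13); vs V: O (payoff 8); vs W: L (payoff 8); vs X: L (payoff 14); vs Y: O (payoff 13).
Mutual best responses occur at (V, O) and (X, L); at each, neither player gains by switching.

(V, O) and (X, L)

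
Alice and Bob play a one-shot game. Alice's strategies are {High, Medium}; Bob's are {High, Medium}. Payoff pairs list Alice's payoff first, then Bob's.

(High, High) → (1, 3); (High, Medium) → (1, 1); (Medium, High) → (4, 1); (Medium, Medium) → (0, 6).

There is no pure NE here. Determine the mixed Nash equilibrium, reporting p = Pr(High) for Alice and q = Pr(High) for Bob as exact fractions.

Each player's mixing probability is pinned down by making the *other* player indifferent.
Bob indifferent between High and Medium: p·3 + (1−p)·1 = p·1 + (1−p)·6 ⟹ 1 + 2p = 6 + (-5)p ⟹ p = 5/7.
Alice indifferent between High and Medium: q·1 + (1−q)·1 = q·4 + (1−q)·0 ⟹ 1 + 0q = 0 + 4q ⟹ q = 1/4.

p = 5/7, q = 1/4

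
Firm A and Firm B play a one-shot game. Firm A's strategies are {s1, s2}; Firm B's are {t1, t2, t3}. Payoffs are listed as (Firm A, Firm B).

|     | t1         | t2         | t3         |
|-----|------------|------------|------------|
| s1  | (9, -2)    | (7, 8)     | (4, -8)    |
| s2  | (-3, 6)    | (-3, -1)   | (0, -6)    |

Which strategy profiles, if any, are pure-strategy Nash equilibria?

Check mutual best responses: a cell is a NE iff neither player can gain by unilaterally deviating.
Firm A's best responses — vs t1: s1 (payoff 9); vs t2: s1 (payoff 7); vs t3: s1 (payoff 4).
Firm B's best responses — vs s1: t2 (payoff 8); vs s2: t1 (payoff 6).
The only mutual best response is (s1, t2); neither player gains by switching there.

(s1, t2)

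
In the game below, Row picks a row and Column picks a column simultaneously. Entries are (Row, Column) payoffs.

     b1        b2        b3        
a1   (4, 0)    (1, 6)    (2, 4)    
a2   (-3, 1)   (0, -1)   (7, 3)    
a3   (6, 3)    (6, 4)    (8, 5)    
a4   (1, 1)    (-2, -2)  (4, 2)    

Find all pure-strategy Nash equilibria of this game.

A profile is a Nash equilibrium when each player is best-responding to the other.
Row's best responses — vs b1: a3 (payoff 6); vs b2: a3 (payoff 6); vs b3: a3 (payoff 8).
Column's best responses — vs a1: b2 (payoff 6); vs a2: b3 (payoff 3); vs a3: b3 (payoff 5); vs a4: b3 (payoff 2).
The only mutual best response is (a3, b3); neither player gains by switching there.

(a3, b3)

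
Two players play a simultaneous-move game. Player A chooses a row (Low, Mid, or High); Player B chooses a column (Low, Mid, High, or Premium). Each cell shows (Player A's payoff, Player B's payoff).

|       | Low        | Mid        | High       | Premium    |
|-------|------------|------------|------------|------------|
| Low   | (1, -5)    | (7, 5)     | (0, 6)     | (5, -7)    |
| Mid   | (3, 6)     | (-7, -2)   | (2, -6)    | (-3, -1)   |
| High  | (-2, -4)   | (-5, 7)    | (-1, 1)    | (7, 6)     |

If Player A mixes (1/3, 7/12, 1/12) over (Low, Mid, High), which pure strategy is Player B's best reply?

Low

Player B's best reply maximizes expected payoff against the mix.
Low: (1/3)·(-5) + (7/12)·6 + (1/12)·(-4) = 3/2
Mid: (1/3)·5 + (7/12)·(-2) + (1/12)·7 = 13/12
High: (1/3)·6 + (7/12)·(-6) + (1/12)·1 = -17/12
Premium: (1/3)·(-7) + (7/12)·(-1) + (1/12)·6 = -29/12
Highest expected payoff is 3/2, from Low.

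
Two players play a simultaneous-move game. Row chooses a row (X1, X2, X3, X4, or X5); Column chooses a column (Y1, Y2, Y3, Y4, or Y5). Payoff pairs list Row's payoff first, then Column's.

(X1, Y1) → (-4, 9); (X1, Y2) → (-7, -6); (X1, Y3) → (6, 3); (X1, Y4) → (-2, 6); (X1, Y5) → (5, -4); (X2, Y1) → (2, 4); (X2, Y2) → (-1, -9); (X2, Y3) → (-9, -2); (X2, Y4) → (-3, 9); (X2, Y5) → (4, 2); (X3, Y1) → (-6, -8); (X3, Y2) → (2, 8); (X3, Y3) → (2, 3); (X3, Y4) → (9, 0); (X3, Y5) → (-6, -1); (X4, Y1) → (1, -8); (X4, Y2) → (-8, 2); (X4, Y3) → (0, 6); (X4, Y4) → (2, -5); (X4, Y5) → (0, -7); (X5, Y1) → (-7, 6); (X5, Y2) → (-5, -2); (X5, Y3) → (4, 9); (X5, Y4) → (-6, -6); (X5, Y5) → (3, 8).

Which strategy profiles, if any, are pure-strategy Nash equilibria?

Check mutual best responses: a cell is a NE iff neither player can gain by unilaterally deviating.
Row's best responses — vs Y1: X2 (payoff 2); vs Y2: X3 (payoff 2); vs Y3: X1 (payoff 6); vs Y4: X3 (payoff 9); vs Y5: X1 (payoff 5).
Column's best responses — vs X1: Y1 (payoff 9); vs X2: Y4 (payoff 9); vs X3: Y2 (payoff 8); vs X4: Y3 (payoff 6); vs X5: Y3 (payoff 9).
The only mutual best response is (X3, Y2); neither player gains by switching there.

(X3, Y2)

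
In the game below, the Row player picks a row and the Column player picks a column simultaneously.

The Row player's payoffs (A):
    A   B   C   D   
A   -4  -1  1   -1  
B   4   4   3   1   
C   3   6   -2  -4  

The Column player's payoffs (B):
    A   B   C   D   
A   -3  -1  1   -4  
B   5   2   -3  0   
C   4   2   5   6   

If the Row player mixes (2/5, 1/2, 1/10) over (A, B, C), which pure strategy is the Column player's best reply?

The Column player's best reply maximizes expected payoff against the mix.
A: (2/5)·(-3) + (1/2)·5 + (1/10)·4 = 17/10
B: (2/5)·(-1) + (1/2)·2 + (1/10)·2 = 4/5
C: (2/5)·1 + (1/2)·(-3) + (1/10)·5 = -3/5
D: (2/5)·(-4) + (1/2)·0 + (1/10)·6 = -1
Highest expected payoff is 17/10, from A.

A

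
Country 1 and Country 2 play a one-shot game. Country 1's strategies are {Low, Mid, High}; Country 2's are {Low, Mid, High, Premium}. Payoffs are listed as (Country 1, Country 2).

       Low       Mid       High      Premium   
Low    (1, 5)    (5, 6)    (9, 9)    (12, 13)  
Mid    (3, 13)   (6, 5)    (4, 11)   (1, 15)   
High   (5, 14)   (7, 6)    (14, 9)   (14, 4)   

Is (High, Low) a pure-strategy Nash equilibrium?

Yes

Holding Country 2 at Low: Country 1 gets 5 from High, versus 1 from Low, 3 from Mid. No profitable deviation for Country 1.
Holding Country 1 at High: Country 2 gets 14 from Low, versus 6 from Mid, 9 from High, 4 from Premium. No profitable deviation for Country 2 either.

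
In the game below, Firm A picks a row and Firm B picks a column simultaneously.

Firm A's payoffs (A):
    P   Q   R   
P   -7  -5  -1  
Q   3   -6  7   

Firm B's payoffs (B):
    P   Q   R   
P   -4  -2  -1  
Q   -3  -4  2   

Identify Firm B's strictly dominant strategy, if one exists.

R

Check whether one of Firm B's strategies beats all alternatives regardless of what the opponent does.
R strictly dominates: vs P: -1 > each of {-4, -2}; vs Q: 2 > each of {-3, -4}.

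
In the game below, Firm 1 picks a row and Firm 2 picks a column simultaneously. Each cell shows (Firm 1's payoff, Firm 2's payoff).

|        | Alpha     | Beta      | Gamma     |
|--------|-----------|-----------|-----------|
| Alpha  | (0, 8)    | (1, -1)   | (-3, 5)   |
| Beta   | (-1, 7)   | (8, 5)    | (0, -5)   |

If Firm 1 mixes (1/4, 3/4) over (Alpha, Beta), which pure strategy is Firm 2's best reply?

Compute Firm 2's expected payoff from each pure strategy against the given mix.
Alpha: (1/4)·8 + (3/4)·7 = 29/4
Beta: (1/4)·(-1) + (3/4)·5 = 7/2
Gamma: (1/4)·5 + (3/4)·(-5) = -5/2
Highest expected payoff is 29/4, from Alpha.

Alpha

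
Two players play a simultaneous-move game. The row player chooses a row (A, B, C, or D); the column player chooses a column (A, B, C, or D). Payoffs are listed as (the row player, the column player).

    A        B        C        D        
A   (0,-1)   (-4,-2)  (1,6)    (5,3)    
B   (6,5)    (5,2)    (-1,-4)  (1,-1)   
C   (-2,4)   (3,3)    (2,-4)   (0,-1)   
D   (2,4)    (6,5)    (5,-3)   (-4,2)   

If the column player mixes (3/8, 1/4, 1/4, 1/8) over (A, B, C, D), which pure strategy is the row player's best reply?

Compute the row player's expected payoff from each pure strategy against the given mix.
A: (3/8)·0 + (1/4)·(-4) + (1/4)·1 + (1/8)·5 = -1/8
B: (3/8)·6 + (1/4)·5 + (1/4)·(-1) + (1/8)·1 = 27/8
C: (3/8)·(-2) + (1/4)·3 + (1/4)·2 + (1/8)·0 = 1/2
D: (3/8)·2 + (1/4)·6 + (1/4)·5 + (1/8)·(-4) = 3
Highest expected payoff is 27/8, from B.

B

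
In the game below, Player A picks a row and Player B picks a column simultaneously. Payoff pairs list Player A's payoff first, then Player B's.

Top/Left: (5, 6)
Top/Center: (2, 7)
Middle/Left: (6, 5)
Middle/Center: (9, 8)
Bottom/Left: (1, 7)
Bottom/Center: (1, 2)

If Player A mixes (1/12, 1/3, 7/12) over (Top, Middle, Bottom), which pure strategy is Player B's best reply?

Player B's best reply maximizes expected payoff against the mix.
Left: (1/12)·6 + (1/3)·5 + (7/12)·7 = 25/4
Center: (1/12)·7 + (1/3)·8 + (7/12)·2 = 53/12
Highest expected payoff is 25/4, from Left.

Left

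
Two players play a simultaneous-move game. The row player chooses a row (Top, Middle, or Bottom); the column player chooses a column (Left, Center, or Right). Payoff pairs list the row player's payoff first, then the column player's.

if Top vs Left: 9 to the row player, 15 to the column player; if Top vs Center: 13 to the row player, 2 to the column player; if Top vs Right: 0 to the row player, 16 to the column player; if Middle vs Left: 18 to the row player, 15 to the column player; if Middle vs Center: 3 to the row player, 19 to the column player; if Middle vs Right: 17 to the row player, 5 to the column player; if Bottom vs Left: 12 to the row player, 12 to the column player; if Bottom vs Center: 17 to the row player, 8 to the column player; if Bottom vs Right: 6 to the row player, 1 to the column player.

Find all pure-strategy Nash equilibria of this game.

A profile is a Nash equilibrium when each player is best-responding to the other.
The row player's best responses — vs Left: Middle (payoff 18); vs Center: Bottom (payoff 17); vs Right: Middle (payoff 17).
The column player's best responses — vs Top: Right (payoff 16); vs Middle: Center (payoff 19); vs Bottom: Left (payoff 12).
No cell has both players best-responding. For instance, the row player's best reply to Left is Middle, but against Middle the column player prefers Center over Left.

There is no pure-strategy Nash equilibrium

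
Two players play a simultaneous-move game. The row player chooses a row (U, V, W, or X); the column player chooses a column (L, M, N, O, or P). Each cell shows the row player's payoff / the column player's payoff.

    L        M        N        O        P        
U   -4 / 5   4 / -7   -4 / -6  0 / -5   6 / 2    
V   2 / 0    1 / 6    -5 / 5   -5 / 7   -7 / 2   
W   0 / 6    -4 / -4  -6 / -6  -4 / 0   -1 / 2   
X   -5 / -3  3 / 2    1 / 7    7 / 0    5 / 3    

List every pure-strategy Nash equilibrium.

Check mutual best responses: a cell is a NE iff neither player can gain by unilaterally deviating.
The row player's best responses — vs L: V (payoff 2); vs M: U (payoff 4); vs N: X (payoff 1); vs O: X (payoff 7); vs P: U (payoff 6).
The column player's best responses — vs U: L (payoff 5); vs V: O (payoff 7); vs W: L (payoff 6); vs X: N (payoff 7).
The only mutual best response is (X, N); neither player gains by switching there.

(X, N)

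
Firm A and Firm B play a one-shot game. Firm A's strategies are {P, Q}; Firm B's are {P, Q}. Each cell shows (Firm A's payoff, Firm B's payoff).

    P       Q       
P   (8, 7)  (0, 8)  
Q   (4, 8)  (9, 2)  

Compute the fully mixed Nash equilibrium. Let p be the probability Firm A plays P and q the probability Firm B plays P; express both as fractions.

p = 6/7, q = 9/13

In a mixed NE each player is indifferent between their pure strategies, so the opponent's mix sets the indifference.
Firm B indifferent between P and Q: p·7 + (1−p)·8 = p·8 + (1−p)·2 ⟹ 8 + (-1)p = 2 + 6p ⟹ p = 6/7.
Firm A indifferent between P and Q: q·8 + (1−q)·0 = q·4 + (1−q)·9 ⟹ 0 + 8q = 9 + (-5)q ⟹ q = 9/13.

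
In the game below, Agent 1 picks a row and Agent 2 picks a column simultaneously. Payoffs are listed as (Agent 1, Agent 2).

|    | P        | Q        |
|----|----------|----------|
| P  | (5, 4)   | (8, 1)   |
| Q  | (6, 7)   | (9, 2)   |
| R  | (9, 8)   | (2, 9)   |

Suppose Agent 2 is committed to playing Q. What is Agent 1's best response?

Q

With Agent 2 fixed at Q, Agent 1's payoffs are: P → 8, Q → 9, R → 2.
The maximum is 9, achieved by Q.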